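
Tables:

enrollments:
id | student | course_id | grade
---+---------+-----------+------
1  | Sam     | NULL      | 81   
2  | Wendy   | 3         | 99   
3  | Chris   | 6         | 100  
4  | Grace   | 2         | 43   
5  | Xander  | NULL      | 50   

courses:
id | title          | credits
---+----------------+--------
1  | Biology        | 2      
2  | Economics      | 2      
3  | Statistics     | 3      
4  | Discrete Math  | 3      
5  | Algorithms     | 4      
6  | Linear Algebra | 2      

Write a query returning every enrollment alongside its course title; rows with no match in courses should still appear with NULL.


LEFT JOIN keeps every row from enrollments (the left table); where course_id has no match in courses, the course columns become NULL. Walk through each enrollment:
  - enrollment 1 (Sam): course_id=NULL, no match -> kept with NULL
  - enrollment 2 (Wendy): course_id=3 -> matches Statistics
  - enrollment 3 (Chris): course_id=6 -> matches Linear Algebra
  - enrollment 4 (Grace): course_id=2 -> matches Economics
  - enrollment 5 (Xander): course_id=NULL, no match -> kept with NULL
All 5 rows appear; 2 have NULL course.

SQL:
SELECT a.student, b.title AS course
FROM enrollments a
LEFT JOIN courses b ON a.course_id = b.id

Result:
student | course        
--------+---------------
Sam     | NULL          
Wendy   | Statistics    
Chris   | Linear Algebra
Grace   | Economics     
Xander  | NULL          


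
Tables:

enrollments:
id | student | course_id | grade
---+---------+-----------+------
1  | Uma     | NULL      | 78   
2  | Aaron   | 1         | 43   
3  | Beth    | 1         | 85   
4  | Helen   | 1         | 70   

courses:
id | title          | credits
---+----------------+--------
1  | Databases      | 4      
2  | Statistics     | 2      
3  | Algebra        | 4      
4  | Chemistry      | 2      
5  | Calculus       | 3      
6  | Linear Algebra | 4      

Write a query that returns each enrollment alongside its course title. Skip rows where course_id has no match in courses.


INNER JOIN keeps only enrollments rows whose course_id matches an id in courses. Walk through each enrollment:
  - enrollment 1 (Uma): course_id=NULL, no match -> dropped
  - enrollment 2 (Aaron): course_id=1 -> matches Databases
  - enrollment 3 (Beth): course_id=1 -> matches Databases
  - enrollment 4 (Helen): course_id=1 -> matches Databases
So 1 of 4 rows is dropped.

SQL:
SELECT a.student, b.title AS course
FROM enrollments a
INNER JOIN courses b ON a.course_id = b.id

Result:
student | course   
--------+----------
Aaron   | Databases
Beth    | Databases
Helen   | Databases


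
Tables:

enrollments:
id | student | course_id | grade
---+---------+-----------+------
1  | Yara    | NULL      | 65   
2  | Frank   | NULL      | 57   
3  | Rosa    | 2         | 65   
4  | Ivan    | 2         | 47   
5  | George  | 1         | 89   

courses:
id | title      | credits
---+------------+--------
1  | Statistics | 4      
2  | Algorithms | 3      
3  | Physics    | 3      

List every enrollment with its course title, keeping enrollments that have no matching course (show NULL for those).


LEFT JOIN keeps every row from enrollments (the left table); where course_id has no match in courses, the course columns become NULL. Walk through each enrollment:
  - enrollment 1 (Yara): course_id=NULL, no match -> kept with NULL
  - enrollment 2 (Frank): course_id=NULL, no match -> kept with NULL
  - enrollment 3 (Rosa): course_id=2 -> matches Algorithms
  - enrollment 4 (Ivan): course_id=2 -> matches Algorithms
  - enrollment 5 (George): course_id=1 -> matches Statistics
All 5 rows appear; 2 have NULL course.

SQL:
SELECT a.student, b.title AS course
FROM enrollments a
LEFT JOIN courses b ON a.course_id = b.id

Result:
student | course    
--------+-----------
Yara    | NULL      
Frank   | NULL      
Rosa    | Algorithms
Ivan    | Algorithms
George  | Statistics


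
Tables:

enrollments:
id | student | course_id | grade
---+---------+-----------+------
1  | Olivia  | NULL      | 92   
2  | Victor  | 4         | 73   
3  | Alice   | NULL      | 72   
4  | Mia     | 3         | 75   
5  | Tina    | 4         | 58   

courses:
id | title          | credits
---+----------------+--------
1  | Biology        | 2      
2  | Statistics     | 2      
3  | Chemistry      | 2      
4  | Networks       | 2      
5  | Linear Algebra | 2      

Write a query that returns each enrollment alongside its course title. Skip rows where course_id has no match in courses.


INNER JOIN keeps only enrollments rows whose course_id matches an id in courses. Walk through each enrollment:
  - enrollment 1 (Olivia): course_id=NULL, no match -> dropped
  - enrollment 2 (Victor): course_id=4 -> matches Networks
  - enrollment 3 (Alice): course_id=NULL, no match -> dropped
  - enrollment 4 (Mia): course_id=3 -> matches Chemistry
  - enrollment 5 (Tina): course_id=4 -> matches Networks
So 2 of 5 rows are dropped.

SQL:
SELECT a.student, b.title AS course
FROM enrollments a
INNER JOIN courses b ON a.course_id = b.id

Result:
student | course   
--------+----------
Victor  | Networks 
Mia     | Chemistry
Tina    | Networks 


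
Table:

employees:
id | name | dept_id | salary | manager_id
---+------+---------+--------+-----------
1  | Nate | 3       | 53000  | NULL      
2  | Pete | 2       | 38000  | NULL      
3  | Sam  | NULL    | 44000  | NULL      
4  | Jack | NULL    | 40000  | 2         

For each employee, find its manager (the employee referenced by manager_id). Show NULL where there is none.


This is a self-join: employees is joined to a second copy of itself, matching each row's manager_id to another row's id. Use LEFT JOIN so rows with manager_id=NULL are kept.
  - employee 1 (Nate): manager_id=NULL -> NULL
  - employee 2 (Pete): manager_id=NULL -> NULL
  - employee 3 (Sam): manager_id=NULL -> NULL
  - employee 4 (Jack): manager_id=2 -> Pete

SQL:
SELECT a.name AS item, b.name AS manager
FROM employees a
LEFT JOIN employees b ON a.manager_id = b.id

Result:
item | manager
-----+--------
Nate | NULL   
Pete | NULL   
Sam  | NULL   
Jack | Pete   


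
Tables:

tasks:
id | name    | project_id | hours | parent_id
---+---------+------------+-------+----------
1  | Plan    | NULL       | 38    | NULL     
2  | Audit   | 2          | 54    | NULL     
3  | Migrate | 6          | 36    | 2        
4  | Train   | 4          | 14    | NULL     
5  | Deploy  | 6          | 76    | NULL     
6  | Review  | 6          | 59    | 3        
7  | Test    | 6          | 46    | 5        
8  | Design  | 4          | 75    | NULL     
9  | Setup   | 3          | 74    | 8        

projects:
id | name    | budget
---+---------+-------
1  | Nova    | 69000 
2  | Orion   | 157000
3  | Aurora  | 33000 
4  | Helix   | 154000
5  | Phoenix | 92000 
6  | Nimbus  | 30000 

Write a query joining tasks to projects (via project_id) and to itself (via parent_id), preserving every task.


Two LEFT JOINs from the same base table tasks: one to projects via project_id, one to tasks itself via parent_id. Both are LEFT so every task is preserved.
Match against projects:
  - task 1 (Plan): project_id=NULL, no match -> kept with NULL
  - task 2 (Audit): project_id=2 -> matches Orion
  - task 3 (Migrate): project_id=6 -> matches Nimbus
  - task 4 (Train): project_id=4 -> matches Helix
  - task 5 (Deploy): project_id=6 -> matches Nimbus
  - task 6 (Review): project_id=6 -> matches Nimbus
  - task 7 (Test): project_id=6 -> matches Nimbus
  - task 8 (Design): project_id=4 -> matches Helix
  - task 9 (Setup): project_id=3 -> matches Aurora
Match against tasks (self):
  - task 1 (Plan): parent_id=NULL -> NULL
  - task 2 (Audit): parent_id=NULL -> NULL
  - task 3 (Migrate): parent_id=2 -> Audit
  - task 4 (Train): parent_id=NULL -> NULL
  - task 5 (Deploy): parent_id=NULL -> NULL
  - task 6 (Review): parent_id=3 -> Migrate
  - task 7 (Test): parent_id=5 -> Deploy
  - task 8 (Design): parent_id=NULL -> NULL
  - task 9 (Setup): parent_id=8 -> Design

SQL:
SELECT a.name, b.name AS project, c.name AS parent
FROM tasks a
LEFT JOIN projects b ON a.project_id = b.id
LEFT JOIN tasks c ON a.parent_id = c.id

Result:
name    | project | parent 
--------+---------+--------
Plan    | NULL    | NULL   
Audit   | Orion   | NULL   
Migrate | Nimbus  | Audit  
Train   | Helix   | NULL   
Deploy  | Nimbus  | NULL   
Review  | Nimbus  | Migrate
Test    | Nimbus  | Deploy 
Design  | Helix   | NULL   
Setup   | Aurora  | Design 


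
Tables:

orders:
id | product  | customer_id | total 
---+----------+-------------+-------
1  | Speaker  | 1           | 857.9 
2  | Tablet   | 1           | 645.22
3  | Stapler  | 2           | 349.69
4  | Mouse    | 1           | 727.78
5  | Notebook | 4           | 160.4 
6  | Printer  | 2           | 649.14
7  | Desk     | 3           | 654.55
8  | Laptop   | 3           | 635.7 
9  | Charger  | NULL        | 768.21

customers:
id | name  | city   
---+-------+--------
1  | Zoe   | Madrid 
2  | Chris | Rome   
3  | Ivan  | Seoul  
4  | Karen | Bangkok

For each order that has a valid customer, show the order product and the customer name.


INNER JOIN keeps only orders rows whose customer_id matches an id in customers. Walk through each order:
  - order 1 (Speaker): customer_id=1 -> matches Zoe
  - order 2 (Tablet): customer_id=1 -> matches Zoe
  - order 3 (Stapler): customer_id=2 -> matches Chris
  - order 4 (Mouse): customer_id=1 -> matches Zoe
  - order 5 (Notebook): customer_id=4 -> matches Karen
  - order 6 (Printer): customer_id=2 -> matches Chris
  - order 7 (Desk): customer_id=3 -> matches Ivan
  - order 8 (Laptop): customer_id=3 -> matches Ivan
  - order 9 (Charger): customer_id=NULL, no match -> dropped
So 1 of 9 rows is dropped.

SQL:
SELECT a.product, b.name AS customer
FROM orders a
INNER JOIN customers b ON a.customer_id = b.id

Result:
product  | customer
---------+---------
Speaker  | Zoe     
Tablet   | Zoe     
Stapler  | Chris   
Mouse    | Zoe     
Notebook | Karen   
Printer  | Chris   
Desk     | Ivan    
Laptop   | Ivan    


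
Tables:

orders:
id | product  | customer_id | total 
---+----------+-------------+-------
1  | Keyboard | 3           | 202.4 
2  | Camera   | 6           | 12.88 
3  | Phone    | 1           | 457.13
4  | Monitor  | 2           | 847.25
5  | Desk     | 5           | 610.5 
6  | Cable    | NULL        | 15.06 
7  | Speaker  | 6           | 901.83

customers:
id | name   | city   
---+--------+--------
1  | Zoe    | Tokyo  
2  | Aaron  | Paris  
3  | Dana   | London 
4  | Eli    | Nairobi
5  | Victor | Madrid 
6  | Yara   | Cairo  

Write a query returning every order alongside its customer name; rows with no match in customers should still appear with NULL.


LEFT JOIN keeps every row from orders (the left table); where customer_id has no match in customers, the customer columns become NULL. Walk through each order:
  - order 1 (Keyboard): customer_id=3 -> matches Dana
  - order 2 (Camera): customer_id=6 -> matches Yara
  - order 3 (Phone): customer_id=1 -> matches Zoe
  - order 4 (Monitor): customer_id=2 -> matches Aaron
  - order 5 (Desk): customer_id=5 -> matches Victor
  - order 6 (Cable): customer_id=NULL, no match -> kept with NULL
  - order 7 (Speaker): customer_id=6 -> matches Yara
All 7 rows appear; 1 has NULL customer.

SQL:
SELECT a.product, b.name AS customer
FROM orders a
LEFT JOIN customers b ON a.customer_id = b.id

Result:
product  | customer
---------+---------
Keyboard | Dana    
Camera   | Yara    
Phone    | Zoe     
Monitor  | Aaron   
Desk     | Victor  
Cable    | NULL    
Speaker  | Yara    


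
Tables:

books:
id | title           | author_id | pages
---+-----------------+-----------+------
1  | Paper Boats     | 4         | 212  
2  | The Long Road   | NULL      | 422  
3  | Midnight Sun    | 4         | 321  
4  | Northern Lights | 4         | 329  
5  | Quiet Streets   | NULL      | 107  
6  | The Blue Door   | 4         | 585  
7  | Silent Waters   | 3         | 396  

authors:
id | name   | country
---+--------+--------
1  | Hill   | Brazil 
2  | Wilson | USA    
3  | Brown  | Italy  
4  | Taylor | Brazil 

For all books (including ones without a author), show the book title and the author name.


LEFT JOIN keeps every row from books (the left table); where author_id has no match in authors, the author columns become NULL. Walk through each book:
  - book 1 (Paper Boats): author_id=4 -> matches Taylor
  - book 2 (The Long Road): author_id=NULL, no match -> kept with NULL
  - book 3 (Midnight Sun): author_id=4 -> matches Taylor
  - book 4 (Northern Lights): author_id=4 -> matches Taylor
  - book 5 (Quiet Streets): author_id=NULL, no match -> kept with NULL
  - book 6 (The Blue Door): author_id=4 -> matches Taylor
  - book 7 (Silent Waters): author_id=3 -> matches Brown
All 7 rows appear; 2 have NULL author.

SQL:
SELECT a.title, b.name AS author
FROM books a
LEFT JOIN authors b ON a.author_id = b.id

Result:
title           | author
----------------+-------
Paper Boats     | Taylor
The Long Road   | NULL  
Midnight Sun    | Taylor
Northern Lights | Taylor
Quiet Streets   | NULL  
The Blue Door   | Taylor
Silent Waters   | Brown 


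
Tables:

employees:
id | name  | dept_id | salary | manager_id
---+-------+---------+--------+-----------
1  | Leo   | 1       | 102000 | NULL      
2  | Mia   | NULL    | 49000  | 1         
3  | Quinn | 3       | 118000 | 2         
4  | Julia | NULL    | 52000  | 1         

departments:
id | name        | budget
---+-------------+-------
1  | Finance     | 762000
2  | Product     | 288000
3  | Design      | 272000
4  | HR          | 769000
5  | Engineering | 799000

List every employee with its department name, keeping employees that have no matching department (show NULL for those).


LEFT JOIN keeps every row from employees (the left table); where dept_id has no match in departments, the department columns become NULL. Walk through each employee:
  - employee 1 (Leo): dept_id=1 -> matches Finance
  - employee 2 (Mia): dept_id=NULL, no match -> kept with NULL
  - employee 3 (Quinn): dept_id=3 -> matches Design
  - employee 4 (Julia): dept_id=NULL, no match -> kept with NULL
All 4 rows appear; 2 have NULL department.

SQL:
SELECT a.name, b.name AS department
FROM employees a
LEFT JOIN departments b ON a.dept_id = b.id

Result:
name  | department
------+-----------
Leo   | Finance   
Mia   | NULL      
Quinn | Design    
Julia | NULL      


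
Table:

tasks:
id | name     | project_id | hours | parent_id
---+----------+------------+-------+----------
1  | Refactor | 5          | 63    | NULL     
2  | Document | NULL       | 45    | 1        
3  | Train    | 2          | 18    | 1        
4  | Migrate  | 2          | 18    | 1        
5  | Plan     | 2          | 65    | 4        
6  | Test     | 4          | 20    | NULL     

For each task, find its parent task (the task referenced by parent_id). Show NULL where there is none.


This is a self-join: tasks is joined to a second copy of itself, matching each row's parent_id to another row's id. Use LEFT JOIN so rows with parent_id=NULL are kept.
  - task 1 (Refactor): parent_id=NULL -> NULL
  - task 2 (Document): parent_id=1 -> Refactor
  - task 3 (Train): parent_id=1 -> Refactor
  - task 4 (Migrate): parent_id=1 -> Refactor
  - task 5 (Plan): parent_id=4 -> Migrate
  - task 6 (Test): parent_id=NULL -> NULL

SQL:
SELECT a.name AS item, b.name AS parent
FROM tasks a
LEFT JOIN tasks b ON a.parent_id = b.id

Result:
item     | parent  
---------+---------
Refactor | NULL    
Document | Refactor
Train    | Refactor
Migrate  | Refactor
Plan     | Migrate 
Test     | NULL    


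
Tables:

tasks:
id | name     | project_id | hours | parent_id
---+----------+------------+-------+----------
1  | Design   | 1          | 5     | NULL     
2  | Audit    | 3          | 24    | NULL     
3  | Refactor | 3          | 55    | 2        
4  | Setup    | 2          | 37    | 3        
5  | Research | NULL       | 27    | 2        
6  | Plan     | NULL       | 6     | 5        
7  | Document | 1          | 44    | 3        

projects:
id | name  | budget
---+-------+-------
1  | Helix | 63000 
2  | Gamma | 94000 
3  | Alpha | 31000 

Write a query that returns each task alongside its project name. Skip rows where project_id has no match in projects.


INNER JOIN keeps only tasks rows whose project_id matches an id in projects. Walk through each task:
  - task 1 (Design): project_id=1 -> matches Helix
  - task 2 (Audit): project_id=3 -> matches Alpha
  - task 3 (Refactor): project_id=3 -> matches Alpha
  - task 4 (Setup): project_id=2 -> matches Gamma
  - task 5 (Research): project_id=NULL, no match -> dropped
  - task 6 (Plan): project_id=NULL, no match -> dropped
  - task 7 (Document): project_id=1 -> matches Helix
So 2 of 7 rows are dropped.

SQL:
SELECT a.name, b.name AS project
FROM tasks a
INNER JOIN projects b ON a.project_id = b.id

Result:
name     | project
---------+--------
Design   | Helix  
Audit    | Alpha  
Refactor | Alpha  
Setup    | Gamma  
Document | Helix  


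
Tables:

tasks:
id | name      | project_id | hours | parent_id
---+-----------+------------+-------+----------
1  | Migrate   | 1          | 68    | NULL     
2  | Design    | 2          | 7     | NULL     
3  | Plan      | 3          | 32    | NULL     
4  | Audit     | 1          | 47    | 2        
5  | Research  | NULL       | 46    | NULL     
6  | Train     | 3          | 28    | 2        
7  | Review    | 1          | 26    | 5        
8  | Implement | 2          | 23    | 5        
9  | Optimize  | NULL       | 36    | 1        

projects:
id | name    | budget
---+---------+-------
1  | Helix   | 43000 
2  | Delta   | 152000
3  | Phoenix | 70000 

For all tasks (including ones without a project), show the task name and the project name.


LEFT JOIN keeps every row from tasks (the left table); where project_id has no match in projects, the project columns become NULL. Walk through each task:
  - task 1 (Migrate): project_id=1 -> matches Helix
  - task 2 (Design): project_id=2 -> matches Delta
  - task 3 (Plan): project_id=3 -> matches Phoenix
  - task 4 (Audit): project_id=1 -> matches Helix
  - task 5 (Research): project_id=NULL, no match -> kept with NULL
  - task 6 (Train): project_id=3 -> matches Phoenix
  - task 7 (Review): project_id=1 -> matches Helix
  - task 8 (Implement): project_id=2 -> matches Delta
  - task 9 (Optimize): project_id=NULL, no match -> kept with NULL
All 9 rows appear; 2 have NULL project.

SQL:
SELECT a.name, b.name AS project
FROM tasks a
LEFT JOIN projects b ON a.project_id = b.id

Result:
name      | project
----------+--------
Migrate   | Helix  
Design    | Delta  
Plan      | Phoenix
Audit     | Helix  
Research  | NULL   
Train     | Phoenix
Review    | Helix  
Implement | Delta  
Optimize  | NULL   


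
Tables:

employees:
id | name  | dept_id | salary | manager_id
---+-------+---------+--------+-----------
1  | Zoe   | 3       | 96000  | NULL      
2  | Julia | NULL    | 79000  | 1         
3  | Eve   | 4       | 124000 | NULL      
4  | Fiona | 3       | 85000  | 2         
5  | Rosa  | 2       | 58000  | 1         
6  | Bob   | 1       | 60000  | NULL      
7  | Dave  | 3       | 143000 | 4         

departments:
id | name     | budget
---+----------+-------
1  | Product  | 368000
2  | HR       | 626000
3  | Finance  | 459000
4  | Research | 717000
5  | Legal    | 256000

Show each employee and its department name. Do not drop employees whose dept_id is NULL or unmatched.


LEFT JOIN keeps every row from employees (the left table); where dept_id has no match in departments, the department columns become NULL. Walk through each employee:
  - employee 1 (Zoe): dept_id=3 -> matches Finance
  - employee 2 (Julia): dept_id=NULL, no match -> kept with NULL
  - employee 3 (Eve): dept_id=4 -> matches Research
  - employee 4 (Fiona): dept_id=3 -> matches Finance
  - employee 5 (Rosa): dept_id=2 -> matches HR
  - employee 6 (Bob): dept_id=1 -> matches Product
  - employee 7 (Dave): dept_id=3 -> matches Finance
All 7 rows appear; 1 has NULL department.

SQL:
SELECT a.name, b.name AS department
FROM employees a
LEFT JOIN departments b ON a.dept_id = b.id

Result:
name  | department
------+-----------
Zoe   | Finance   
Julia | NULL      
Eve   | Research  
Fiona | Finance   
Rosa  | HR        
Bob   | Product   
Dave  | Finance   


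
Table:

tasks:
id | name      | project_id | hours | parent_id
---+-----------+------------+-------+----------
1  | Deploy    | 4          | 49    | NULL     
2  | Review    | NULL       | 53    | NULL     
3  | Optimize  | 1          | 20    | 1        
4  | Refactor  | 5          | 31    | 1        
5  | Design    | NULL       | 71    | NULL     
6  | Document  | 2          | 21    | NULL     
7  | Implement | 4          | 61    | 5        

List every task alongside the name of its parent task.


This is a self-join: tasks is joined to a second copy of itself, matching each row's parent_id to another row's id. Use LEFT JOIN so rows with parent_id=NULL are kept.
  - task 1 (Deploy): parent_id=NULL -> NULL
  - task 2 (Review): parent_id=NULL -> NULL
  - task 3 (Optimize): parent_id=1 -> Deploy
  - task 4 (Refactor): parent_id=1 -> Deploy
  - task 5 (Design): parent_id=NULL -> NULL
  - task 6 (Document): parent_id=NULL -> NULL
  - task 7 (Implement): parent_id=5 -> Design

SQL:
SELECT a.name AS item, b.name AS parent
FROM tasks a
LEFT JOIN tasks b ON a.parent_id = b.id

Result:
item      | parent
----------+-------
Deploy    | NULL  
Review    | NULL  
Optimize  | Deploy
Refactor  | Deploy
Design    | NULL  
Document  | NULL  
Implement | Design


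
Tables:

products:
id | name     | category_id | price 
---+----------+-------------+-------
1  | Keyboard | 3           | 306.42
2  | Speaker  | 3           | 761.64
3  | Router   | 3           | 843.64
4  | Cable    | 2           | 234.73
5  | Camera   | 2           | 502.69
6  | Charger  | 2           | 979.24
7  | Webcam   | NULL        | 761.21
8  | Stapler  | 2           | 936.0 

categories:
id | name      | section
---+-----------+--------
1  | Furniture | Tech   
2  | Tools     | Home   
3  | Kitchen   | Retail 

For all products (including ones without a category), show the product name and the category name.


LEFT JOIN keeps every row from products (the left table); where category_id has no match in categories, the category columns become NULL. Walk through each product:
  - product 1 (Keyboard): category_id=3 -> matches Kitchen
  - product 2 (Speaker): category_id=3 -> matches Kitchen
  - product 3 (Router): category_id=3 -> matches Kitchen
  - product 4 (Cable): category_id=2 -> matches Tools
  - product 5 (Camera): category_id=2 -> matches Tools
  - product 6 (Charger): category_id=2 -> matches Tools
  - product 7 (Webcam): category_id=NULL, no match -> kept with NULL
  - product 8 (Stapler): category_id=2 -> matches Tools
All 8 rows appear; 1 has NULL category.

SQL:
SELECT a.name, b.name AS category
FROM products a
LEFT JOIN categories b ON a.category_id = b.id

Result:
name     | category
---------+---------
Keyboard | Kitchen 
Speaker  | Kitchen 
Router   | Kitchen 
Cable    | Tools   
Camera   | Tools   
Charger  | Tools   
Webcam   | NULL    
Stapler  | Tools   


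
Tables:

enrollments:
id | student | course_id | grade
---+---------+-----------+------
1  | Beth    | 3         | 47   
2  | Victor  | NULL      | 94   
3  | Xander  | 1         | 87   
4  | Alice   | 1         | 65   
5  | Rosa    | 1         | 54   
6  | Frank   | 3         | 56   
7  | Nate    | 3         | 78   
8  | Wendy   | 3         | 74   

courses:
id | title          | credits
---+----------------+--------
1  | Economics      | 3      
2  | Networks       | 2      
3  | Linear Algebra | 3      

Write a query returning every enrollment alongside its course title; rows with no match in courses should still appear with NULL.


LEFT JOIN keeps every row from enrollments (the left table); where course_id has no match in courses, the course columns become NULL. Walk through each enrollment:
  - enrollment 1 (Beth): course_id=3 -> matches Linear Algebra
  - enrollment 2 (Victor): course_id=NULL, no match -> kept with NULL
  - enrollment 3 (Xander): course_id=1 -> matches Economics
  - enrollment 4 (Alice): course_id=1 -> matches Economics
  - enrollment 5 (Rosa): course_id=1 -> matches Economics
  - enrollment 6 (Frank): course_id=3 -> matches Linear Algebra
  - enrollment 7 (Nate): course_id=3 -> matches Linear Algebra
  - enrollment 8 (Wendy): course_id=3 -> matches Linear Algebra
All 8 rows appear; 1 has NULL course.

SQL:
SELECT a.student, b.title AS course
FROM enrollments a
LEFT JOIN courses b ON a.course_id = b.id

Result:
student | course        
--------+---------------
Beth    | Linear Algebra
Victor  | NULL          
Xander  | Economics     
Alice   | Economics     
Rosa    | Economics     
Frank   | Linear Algebra
Nate    | Linear Algebra
Wendy   | Linear Algebra


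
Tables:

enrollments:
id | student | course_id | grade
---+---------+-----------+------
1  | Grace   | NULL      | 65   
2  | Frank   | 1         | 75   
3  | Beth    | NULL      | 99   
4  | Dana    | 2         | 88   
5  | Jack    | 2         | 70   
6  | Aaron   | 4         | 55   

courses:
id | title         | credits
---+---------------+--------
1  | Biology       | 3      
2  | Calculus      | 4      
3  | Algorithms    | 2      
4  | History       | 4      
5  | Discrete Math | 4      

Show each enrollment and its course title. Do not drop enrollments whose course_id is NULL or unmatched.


LEFT JOIN keeps every row from enrollments (the left table); where course_id has no match in courses, the course columns become NULL. Walk through each enrollment:
  - enrollment 1 (Grace): course_id=NULL, no match -> kept with NULL
  - enrollment 2 (Frank): course_id=1 -> matches Biology
  - enrollment 3 (Beth): course_id=NULL, no match -> kept with NULL
  - enrollment 4 (Dana): course_id=2 -> matches Calculus
  - enrollment 5 (Jack): course_id=2 -> matches Calculus
  - enrollment 6 (Aaron): course_id=4 -> matches History
All 6 rows appear; 2 have NULL course.

SQL:
SELECT a.student, b.title AS course
FROM enrollments a
LEFT JOIN courses b ON a.course_id = b.id

Result:
student | course  
--------+---------
Grace   | NULL    
Frank   | Biology 
Beth    | NULL    
Dana    | Calculus
Jack    | Calculus
Aaron   | History 


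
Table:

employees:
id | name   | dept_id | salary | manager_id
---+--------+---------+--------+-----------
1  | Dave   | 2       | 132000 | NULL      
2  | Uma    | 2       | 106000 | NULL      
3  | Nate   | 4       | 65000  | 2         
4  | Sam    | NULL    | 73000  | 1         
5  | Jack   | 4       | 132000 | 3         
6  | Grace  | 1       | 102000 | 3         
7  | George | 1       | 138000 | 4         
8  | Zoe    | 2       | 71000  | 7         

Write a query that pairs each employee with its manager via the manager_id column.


This is a self-join: employees is joined to a second copy of itself, matching each row's manager_id to another row's id. Use LEFT JOIN so rows with manager_id=NULL are kept.
  - employee 1 (Dave): manager_id=NULL -> NULL
  - employee 2 (Uma): manager_id=NULL -> NULL
  - employee 3 (Nate): manager_id=2 -> Uma
  - employee 4 (Sam): manager_id=1 -> Dave
  - employee 5 (Jack): manager_id=3 -> Nate
  - employee 6 (Grace): manager_id=3 -> Nate
  - employee 7 (George): manager_id=4 -> Sam
  - employee 8 (Zoe): manager_id=7 -> George

SQL:
SELECT a.name AS item, b.name AS manager
FROM employees a
LEFT JOIN employees b ON a.manager_id = b.id

Result:
item   | manager
-------+--------
Dave   | NULL   
Uma    | NULL   
Nate   | Uma    
Sam    | Dave   
Jack   | Nate   
Grace  | Nate   
George | Sam    
Zoe    | George 


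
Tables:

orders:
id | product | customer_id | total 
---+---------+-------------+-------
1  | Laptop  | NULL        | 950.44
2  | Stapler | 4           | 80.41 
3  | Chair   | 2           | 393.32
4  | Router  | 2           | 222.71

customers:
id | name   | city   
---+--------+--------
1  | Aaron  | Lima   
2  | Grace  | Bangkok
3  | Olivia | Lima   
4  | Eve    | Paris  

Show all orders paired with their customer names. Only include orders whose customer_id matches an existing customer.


INNER JOIN keeps only orders rows whose customer_id matches an id in customers. Walk through each order:
  - order 1 (Laptop): customer_id=NULL, no match -> dropped
  - order 2 (Stapler): customer_id=4 -> matches Eve
  - order 3 (Chair): customer_id=2 -> matches Grace
  - order 4 (Router): customer_id=2 -> matches Grace
So 1 of 4 rows is dropped.

SQL:
SELECT a.product, b.name AS customer
FROM orders a
INNER JOIN customers b ON a.customer_id = b.id

Result:
product | customer
--------+---------
Stapler | Eve     
Chair   | Grace   
Router  | Grace   


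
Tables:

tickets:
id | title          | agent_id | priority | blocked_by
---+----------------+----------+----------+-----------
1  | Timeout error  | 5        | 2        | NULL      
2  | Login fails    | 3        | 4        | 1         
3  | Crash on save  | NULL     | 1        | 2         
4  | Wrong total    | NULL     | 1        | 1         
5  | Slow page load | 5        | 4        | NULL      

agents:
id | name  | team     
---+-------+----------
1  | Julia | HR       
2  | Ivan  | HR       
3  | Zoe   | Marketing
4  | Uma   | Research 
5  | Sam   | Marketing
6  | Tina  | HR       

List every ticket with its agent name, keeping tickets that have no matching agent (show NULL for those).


LEFT JOIN keeps every row from tickets (the left table); where agent_id has no match in agents, the agent columns become NULL. Walk through each ticket:
  - ticket 1 (Timeout error): agent_id=5 -> matches Sam
  - ticket 2 (Login fails): agent_id=3 -> matches Zoe
  - ticket 3 (Crash on save): agent_id=NULL, no match -> kept with NULL
  - ticket 4 (Wrong total): agent_id=NULL, no match -> kept with NULL
  - ticket 5 (Slow page load): agent_id=5 -> matches Sam
All 5 rows appear; 2 have NULL agent.

SQL:
SELECT a.title, b.name AS agent
FROM tickets a
LEFT JOIN agents b ON a.agent_id = b.id

Result:
title          | agent
---------------+------
Timeout error  | Sam  
Login fails    | Zoe  
Crash on save  | NULL 
Wrong total    | NULL 
Slow page load | Sam  


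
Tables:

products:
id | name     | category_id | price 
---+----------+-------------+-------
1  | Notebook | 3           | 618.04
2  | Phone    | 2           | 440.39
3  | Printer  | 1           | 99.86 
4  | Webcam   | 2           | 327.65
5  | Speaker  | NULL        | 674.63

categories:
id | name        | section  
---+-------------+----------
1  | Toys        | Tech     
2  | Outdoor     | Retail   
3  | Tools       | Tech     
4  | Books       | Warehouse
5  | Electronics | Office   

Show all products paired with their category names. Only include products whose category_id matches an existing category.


INNER JOIN keeps only products rows whose category_id matches an id in categories. Walk through each product:
  - product 1 (Notebook): category_id=3 -> matches Tools
  - product 2 (Phone): category_id=2 -> matches Outdoor
  - product 3 (Printer): category_id=1 -> matches Toys
  - product 4 (Webcam): category_id=2 -> matches Outdoor
  - product 5 (Speaker): category_id=NULL, no match -> dropped
So 1 of 5 rows is dropped.

SQL:
SELECT a.name, b.name AS category
FROM products a
INNER JOIN categories b ON a.category_id = b.id

Result:
name     | category
---------+---------
Notebook | Tools   
Phone    | Outdoor 
Printer  | Toys    
Webcam   | Outdoor 


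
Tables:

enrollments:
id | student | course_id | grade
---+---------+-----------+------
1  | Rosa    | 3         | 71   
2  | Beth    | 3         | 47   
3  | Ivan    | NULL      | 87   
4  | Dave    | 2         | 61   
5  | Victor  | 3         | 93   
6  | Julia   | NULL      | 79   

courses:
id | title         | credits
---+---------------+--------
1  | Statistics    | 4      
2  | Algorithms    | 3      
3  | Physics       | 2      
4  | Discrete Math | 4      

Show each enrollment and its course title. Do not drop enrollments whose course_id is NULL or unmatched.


LEFT JOIN keeps every row from enrollments (the left table); where course_id has no match in courses, the course columns become NULL. Walk through each enrollment:
  - enrollment 1 (Rosa): course_id=3 -> matches Physics
  - enrollment 2 (Beth): course_id=3 -> matches Physics
  - enrollment 3 (Ivan): course_id=NULL, no match -> kept with NULL
  - enrollment 4 (Dave): course_id=2 -> matches Algorithms
  - enrollment 5 (Victor): course_id=3 -> matches Physics
  - enrollment 6 (Julia): course_id=NULL, no match -> kept with NULL
All 6 rows appear; 2 have NULL course.

SQL:
SELECT a.student, b.title AS course
FROM enrollments a
LEFT JOIN courses b ON a.course_id = b.id

Result:
student | course    
--------+-----------
Rosa    | Physics   
Beth    | Physics   
Ivan    | NULL      
Dave    | Algorithms
Victor  | Physics   
Julia   | NULL      


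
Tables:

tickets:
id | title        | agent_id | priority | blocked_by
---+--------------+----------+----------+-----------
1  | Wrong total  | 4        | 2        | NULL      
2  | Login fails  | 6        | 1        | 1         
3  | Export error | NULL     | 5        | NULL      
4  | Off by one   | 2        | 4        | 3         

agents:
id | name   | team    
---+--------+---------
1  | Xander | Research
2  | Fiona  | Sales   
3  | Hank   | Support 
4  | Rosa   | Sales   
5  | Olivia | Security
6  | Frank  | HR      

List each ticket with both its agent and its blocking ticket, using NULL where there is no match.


Two LEFT JOINs from the same base table tickets: one to agents via agent_id, one to tickets itself via blocked_by. Both are LEFT so every ticket is preserved.
Match against agents:
  - ticket 1 (Wrong total): agent_id=4 -> matches Rosa
  - ticket 2 (Login fails): agent_id=6 -> matches Frank
  - ticket 3 (Export error): agent_id=NULL, no match -> kept with NULL
  - ticket 4 (Off by one): agent_id=2 -> matches Fiona
Match against tickets (self):
  - ticket 1 (Wrong total): blocked_by=NULL -> NULL
  - ticket 2 (Login fails): blocked_by=1 -> Wrong total
  - ticket 3 (Export error): blocked_by=NULL -> NULL
  - ticket 4 (Off by one): blocked_by=3 -> Export error

SQL:
SELECT a.title, b.name AS agent, c.title AS blocked_by
FROM tickets a
LEFT JOIN agents b ON a.agent_id = b.id
LEFT JOIN tickets c ON a.blocked_by = c.id

Result:
title        | agent | blocked_by  
-------------+-------+-------------
Wrong total  | Rosa  | NULL        
Login fails  | Frank | Wrong total 
Export error | NULL  | NULL        
Off by one   | Fiona | Export error


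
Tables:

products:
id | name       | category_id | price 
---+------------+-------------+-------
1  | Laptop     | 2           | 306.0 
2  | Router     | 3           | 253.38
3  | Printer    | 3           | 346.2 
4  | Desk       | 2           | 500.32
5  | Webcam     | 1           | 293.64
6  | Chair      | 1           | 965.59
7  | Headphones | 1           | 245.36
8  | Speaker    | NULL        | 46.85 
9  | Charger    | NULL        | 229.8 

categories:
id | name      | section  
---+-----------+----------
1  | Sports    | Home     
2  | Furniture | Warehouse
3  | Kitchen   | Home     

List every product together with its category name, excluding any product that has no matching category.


INNER JOIN keeps only products rows whose category_id matches an id in categories. Walk through each product:
  - product 1 (Laptop): category_id=2 -> matches Furniture
  - product 2 (Router): category_id=3 -> matches Kitchen
  - product 3 (Printer): category_id=3 -> matches Kitchen
  - product 4 (Desk): category_id=2 -> matches Furniture
  - product 5 (Webcam): category_id=1 -> matches Sports
  - product 6 (Chair): category_id=1 -> matches Sports
  - product 7 (Headphones): category_id=1 -> matches Sports
  - product 8 (Speaker): category_id=NULL, no match -> dropped
  - product 9 (Charger): category_id=NULL, no match -> dropped
So 2 of 9 rows are dropped.

SQL:
SELECT a.name, b.name AS category
FROM products a
INNER JOIN categories b ON a.category_id = b.id

Result:
name       | category 
-----------+----------
Laptop     | Furniture
Router     | Kitchen  
Printer    | Kitchen  
Desk       | Furniture
Webcam     | Sports   
Chair      | Sports   
Headphones | Sports   


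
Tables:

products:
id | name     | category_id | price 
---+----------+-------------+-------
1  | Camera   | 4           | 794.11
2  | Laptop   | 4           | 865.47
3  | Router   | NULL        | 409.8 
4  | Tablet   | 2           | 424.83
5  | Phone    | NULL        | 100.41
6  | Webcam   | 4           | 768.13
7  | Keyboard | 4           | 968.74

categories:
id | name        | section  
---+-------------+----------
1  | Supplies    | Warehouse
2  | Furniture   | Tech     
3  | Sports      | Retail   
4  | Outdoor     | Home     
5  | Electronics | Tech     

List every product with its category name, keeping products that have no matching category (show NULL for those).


LEFT JOIN keeps every row from products (the left table); where category_id has no match in categories, the category columns become NULL. Walk through each product:
  - product 1 (Camera): category_id=4 -> matches Outdoor
  - product 2 (Laptop): category_id=4 -> matches Outdoor
  - product 3 (Router): category_id=NULL, no match -> kept with NULL
  - product 4 (Tablet): category_id=2 -> matches Furniture
  - product 5 (Phone): category_id=NULL, no match -> kept with NULL
  - product 6 (Webcam): category_id=4 -> matches Outdoor
  - product 7 (Keyboard): category_id=4 -> matches Outdoor
All 7 rows appear; 2 have NULL category.

SQL:
SELECT a.name, b.name AS category
FROM products a
LEFT JOIN categories b ON a.category_id = b.id

Result:
name     | category 
---------+----------
Camera   | Outdoor  
Laptop   | Outdoor  
Router   | NULL     
Tablet   | Furniture
Phone    | NULL     
Webcam   | Outdoor  
Keyboard | Outdoor  


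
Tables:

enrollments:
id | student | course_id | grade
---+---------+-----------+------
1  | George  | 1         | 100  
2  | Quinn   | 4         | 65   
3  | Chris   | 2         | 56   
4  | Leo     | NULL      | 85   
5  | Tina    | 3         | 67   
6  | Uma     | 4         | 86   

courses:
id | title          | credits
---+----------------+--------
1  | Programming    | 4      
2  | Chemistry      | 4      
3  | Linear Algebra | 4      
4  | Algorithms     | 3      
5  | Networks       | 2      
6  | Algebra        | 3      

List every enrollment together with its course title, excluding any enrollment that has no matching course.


INNER JOIN keeps only enrollments rows whose course_id matches an id in courses. Walk through each enrollment:
  - enrollment 1 (George): course_id=1 -> matches Programming
  - enrollment 2 (Quinn): course_id=4 -> matches Algorithms
  - enrollment 3 (Chris): course_id=2 -> matches Chemistry
  - enrollment 4 (Leo): course_id=NULL, no match -> dropped
  - enrollment 5 (Tina): course_id=3 -> matches Linear Algebra
  - enrollment 6 (Uma): course_id=4 -> matches Algorithms
So 1 of 6 rows is dropped.

SQL:
SELECT a.student, b.title AS course
FROM enrollments a
INNER JOIN courses b ON a.course_id = b.id

Result:
student | course        
--------+---------------
George  | Programming   
Quinn   | Algorithms    
Chris   | Chemistry     
Tina    | Linear Algebra
Uma     | Algorithms    


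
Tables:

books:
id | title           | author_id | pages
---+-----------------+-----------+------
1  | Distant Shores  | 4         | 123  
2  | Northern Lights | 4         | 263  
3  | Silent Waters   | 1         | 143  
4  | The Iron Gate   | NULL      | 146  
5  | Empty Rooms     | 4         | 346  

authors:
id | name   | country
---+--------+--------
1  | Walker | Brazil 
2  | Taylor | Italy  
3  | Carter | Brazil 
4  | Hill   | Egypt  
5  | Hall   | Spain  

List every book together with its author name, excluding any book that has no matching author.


INNER JOIN keeps only books rows whose author_id matches an id in authors. Walk through each book:
  - book 1 (Distant Shores): author_id=4 -> matches Hill
  - book 2 (Northern Lights): author_id=4 -> matches Hill
  - book 3 (Silent Waters): author_id=1 -> matches Walker
  - book 4 (The Iron Gate): author_id=NULL, no match -> dropped
  - book 5 (Empty Rooms): author_id=4 -> matches Hill
So 1 of 5 rows is dropped.

SQL:
SELECT a.title, b.name AS author
FROM books a
INNER JOIN authors b ON a.author_id = b.id

Result:
title           | author
----------------+-------
Distant Shores  | Hill  
Northern Lights | Hill  
Silent Waters   | Walker
Empty Rooms     | Hill  
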